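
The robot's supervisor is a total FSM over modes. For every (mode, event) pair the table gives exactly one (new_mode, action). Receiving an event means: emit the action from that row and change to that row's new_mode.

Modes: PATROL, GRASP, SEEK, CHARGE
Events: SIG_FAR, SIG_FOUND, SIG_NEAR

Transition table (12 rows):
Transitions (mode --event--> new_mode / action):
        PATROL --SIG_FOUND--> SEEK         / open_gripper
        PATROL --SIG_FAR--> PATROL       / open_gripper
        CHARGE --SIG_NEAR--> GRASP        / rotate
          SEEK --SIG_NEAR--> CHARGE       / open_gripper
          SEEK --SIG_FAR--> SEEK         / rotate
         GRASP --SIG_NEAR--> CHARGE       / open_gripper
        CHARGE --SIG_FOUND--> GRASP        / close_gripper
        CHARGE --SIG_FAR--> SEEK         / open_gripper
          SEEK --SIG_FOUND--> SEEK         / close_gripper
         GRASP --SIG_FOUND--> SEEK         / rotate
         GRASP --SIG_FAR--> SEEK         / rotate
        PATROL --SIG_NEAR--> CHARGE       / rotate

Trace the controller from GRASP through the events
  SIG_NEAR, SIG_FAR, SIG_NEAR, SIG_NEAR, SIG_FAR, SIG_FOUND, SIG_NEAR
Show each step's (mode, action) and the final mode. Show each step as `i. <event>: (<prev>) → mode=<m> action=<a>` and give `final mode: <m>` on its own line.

final mode: CHARGE

1. SIG_NEAR: (GRASP) → mode=CHARGE action=open_gripper
2. SIG_FAR: (CHARGE) → mode=SEEK action=open_gripper
3. SIG_NEAR: (SEEK) → mode=CHARGE action=open_gripper
4. SIG_NEAR: (CHARGE) → mode=GRASP action=rotate
5. SIG_FAR: (GRASP) → mode=SEEK action=rotate
6. SIG_FOUND: (SEEK) → mode=SEEK action=close_gripper
7. SIG_NEAR: (SEEK) → mode=CHARGE action=open_gripper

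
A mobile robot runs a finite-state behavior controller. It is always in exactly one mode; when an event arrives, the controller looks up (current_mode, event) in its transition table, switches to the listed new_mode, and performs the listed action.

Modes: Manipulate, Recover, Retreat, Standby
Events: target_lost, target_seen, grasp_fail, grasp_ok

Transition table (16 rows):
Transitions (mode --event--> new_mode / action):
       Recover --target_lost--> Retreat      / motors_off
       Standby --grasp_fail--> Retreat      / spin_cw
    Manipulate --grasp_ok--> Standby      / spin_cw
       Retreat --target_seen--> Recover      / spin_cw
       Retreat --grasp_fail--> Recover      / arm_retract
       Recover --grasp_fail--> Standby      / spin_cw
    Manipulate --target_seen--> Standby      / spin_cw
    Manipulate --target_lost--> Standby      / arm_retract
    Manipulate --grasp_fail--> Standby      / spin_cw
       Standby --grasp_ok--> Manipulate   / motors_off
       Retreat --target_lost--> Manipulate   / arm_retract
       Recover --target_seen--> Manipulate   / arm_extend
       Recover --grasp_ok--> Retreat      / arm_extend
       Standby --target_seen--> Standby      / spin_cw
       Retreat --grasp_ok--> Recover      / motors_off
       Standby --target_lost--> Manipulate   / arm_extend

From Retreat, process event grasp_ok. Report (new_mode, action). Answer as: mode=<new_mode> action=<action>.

mode=Recover action=motors_off

current mode = Retreat; filter table to that mode:
  (Retreat, target_seen) → (Recover, spin_cw)
  (Retreat, grasp_fail) → (Recover, arm_retract)
  (Retreat, target_lost) → (Manipulate, arm_retract)
  (Retreat, grasp_ok) → (Recover, motors_off)  ← event matches
event = grasp_ok selects (Recover, motors_off)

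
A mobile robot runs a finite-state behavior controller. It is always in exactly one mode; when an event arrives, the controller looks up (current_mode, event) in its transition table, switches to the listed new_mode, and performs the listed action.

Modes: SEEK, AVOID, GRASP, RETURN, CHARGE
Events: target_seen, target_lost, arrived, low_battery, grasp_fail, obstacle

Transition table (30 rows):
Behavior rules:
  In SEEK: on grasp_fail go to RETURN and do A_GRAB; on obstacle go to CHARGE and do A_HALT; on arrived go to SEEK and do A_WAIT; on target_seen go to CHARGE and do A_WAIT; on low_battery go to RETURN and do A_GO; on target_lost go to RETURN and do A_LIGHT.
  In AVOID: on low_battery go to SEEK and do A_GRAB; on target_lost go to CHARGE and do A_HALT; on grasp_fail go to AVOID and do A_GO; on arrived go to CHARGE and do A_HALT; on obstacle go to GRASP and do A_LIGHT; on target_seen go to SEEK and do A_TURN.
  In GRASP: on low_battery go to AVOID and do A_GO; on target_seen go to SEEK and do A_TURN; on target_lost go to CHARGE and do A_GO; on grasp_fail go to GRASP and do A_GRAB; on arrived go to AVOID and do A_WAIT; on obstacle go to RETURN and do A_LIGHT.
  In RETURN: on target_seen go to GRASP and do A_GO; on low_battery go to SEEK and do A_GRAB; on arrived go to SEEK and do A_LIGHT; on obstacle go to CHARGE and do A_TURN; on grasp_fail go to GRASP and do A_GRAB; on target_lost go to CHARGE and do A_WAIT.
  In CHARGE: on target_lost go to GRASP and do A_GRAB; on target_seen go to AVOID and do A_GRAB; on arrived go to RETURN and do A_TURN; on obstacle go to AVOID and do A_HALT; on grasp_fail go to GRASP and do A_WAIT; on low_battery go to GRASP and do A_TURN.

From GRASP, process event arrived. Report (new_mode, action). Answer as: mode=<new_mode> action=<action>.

current mode = GRASP; filter table to that mode:
  (GRASP, low_battery) → (AVOID, A_GO)
  (GRASP, target_seen) → (SEEK, A_TURN)
  (GRASP, target_lost) → (CHARGE, A_GO)
  (GRASP, grasp_fail) → (GRASP, A_GRAB)
  (GRASP, arrived) → (AVOID, A_WAIT)  ← event matches
  (GRASP, obstacle) → (RETURN, A_LIGHT)
event = arrived selects (AVOID, A_WAIT)

mode=AVOID action=A_WAIT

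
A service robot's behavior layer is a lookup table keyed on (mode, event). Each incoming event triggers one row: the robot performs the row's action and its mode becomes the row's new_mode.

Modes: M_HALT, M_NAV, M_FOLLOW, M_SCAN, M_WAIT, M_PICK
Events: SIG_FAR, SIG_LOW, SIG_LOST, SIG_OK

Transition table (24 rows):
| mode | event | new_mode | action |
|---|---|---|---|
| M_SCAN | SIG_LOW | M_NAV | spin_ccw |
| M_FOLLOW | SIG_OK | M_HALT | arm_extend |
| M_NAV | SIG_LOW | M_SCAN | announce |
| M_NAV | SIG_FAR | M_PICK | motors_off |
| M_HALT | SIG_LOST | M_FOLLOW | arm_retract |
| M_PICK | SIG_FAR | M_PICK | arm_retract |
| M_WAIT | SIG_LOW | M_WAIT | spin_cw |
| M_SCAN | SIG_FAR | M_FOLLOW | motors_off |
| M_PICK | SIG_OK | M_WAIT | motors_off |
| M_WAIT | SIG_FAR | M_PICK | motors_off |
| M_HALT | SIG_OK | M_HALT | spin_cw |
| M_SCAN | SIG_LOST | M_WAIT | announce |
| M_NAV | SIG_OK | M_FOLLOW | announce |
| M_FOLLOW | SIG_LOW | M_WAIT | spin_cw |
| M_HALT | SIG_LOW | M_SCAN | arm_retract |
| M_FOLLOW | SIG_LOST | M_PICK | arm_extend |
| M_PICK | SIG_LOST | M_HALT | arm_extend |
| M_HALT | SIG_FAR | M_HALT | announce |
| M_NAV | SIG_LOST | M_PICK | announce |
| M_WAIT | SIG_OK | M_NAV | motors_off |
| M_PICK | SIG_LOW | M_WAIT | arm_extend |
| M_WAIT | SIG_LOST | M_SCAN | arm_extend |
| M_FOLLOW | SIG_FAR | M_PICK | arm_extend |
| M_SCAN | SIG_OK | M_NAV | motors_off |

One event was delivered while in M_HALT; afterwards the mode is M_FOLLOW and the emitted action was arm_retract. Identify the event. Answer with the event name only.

try SIG_FAR: (M_HALT, SIG_FAR) → (M_HALT, announce)
try SIG_LOW: (M_HALT, SIG_LOW) → (M_SCAN, arm_retract)
try SIG_LOST: (M_HALT, SIG_LOST) → (M_FOLLOW, arm_retract)  ← matches
try SIG_OK: (M_HALT, SIG_OK) → (M_HALT, spin_cw)

SIG_LOST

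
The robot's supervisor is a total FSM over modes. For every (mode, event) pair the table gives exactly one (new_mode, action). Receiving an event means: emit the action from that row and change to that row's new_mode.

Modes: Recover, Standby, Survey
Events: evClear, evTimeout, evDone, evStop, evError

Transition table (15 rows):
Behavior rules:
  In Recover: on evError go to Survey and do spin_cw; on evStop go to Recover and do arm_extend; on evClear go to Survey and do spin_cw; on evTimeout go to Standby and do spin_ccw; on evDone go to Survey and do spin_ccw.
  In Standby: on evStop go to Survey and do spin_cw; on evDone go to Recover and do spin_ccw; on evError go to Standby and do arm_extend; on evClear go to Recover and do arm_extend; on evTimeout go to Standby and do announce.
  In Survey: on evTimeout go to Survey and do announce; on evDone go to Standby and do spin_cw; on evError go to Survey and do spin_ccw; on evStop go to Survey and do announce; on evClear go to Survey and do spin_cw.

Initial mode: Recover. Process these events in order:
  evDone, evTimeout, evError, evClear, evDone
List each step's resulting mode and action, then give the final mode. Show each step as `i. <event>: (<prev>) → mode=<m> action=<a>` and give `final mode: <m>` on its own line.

final mode: Standby

1. evDone: (Recover) → mode=Survey action=spin_ccw
2. evTimeout: (Survey) → mode=Survey action=announce
3. evError: (Survey) → mode=Survey action=spin_ccw
4. evClear: (Survey) → mode=Survey action=spin_cw
5. evDone: (Survey) → mode=Standby action=spin_cw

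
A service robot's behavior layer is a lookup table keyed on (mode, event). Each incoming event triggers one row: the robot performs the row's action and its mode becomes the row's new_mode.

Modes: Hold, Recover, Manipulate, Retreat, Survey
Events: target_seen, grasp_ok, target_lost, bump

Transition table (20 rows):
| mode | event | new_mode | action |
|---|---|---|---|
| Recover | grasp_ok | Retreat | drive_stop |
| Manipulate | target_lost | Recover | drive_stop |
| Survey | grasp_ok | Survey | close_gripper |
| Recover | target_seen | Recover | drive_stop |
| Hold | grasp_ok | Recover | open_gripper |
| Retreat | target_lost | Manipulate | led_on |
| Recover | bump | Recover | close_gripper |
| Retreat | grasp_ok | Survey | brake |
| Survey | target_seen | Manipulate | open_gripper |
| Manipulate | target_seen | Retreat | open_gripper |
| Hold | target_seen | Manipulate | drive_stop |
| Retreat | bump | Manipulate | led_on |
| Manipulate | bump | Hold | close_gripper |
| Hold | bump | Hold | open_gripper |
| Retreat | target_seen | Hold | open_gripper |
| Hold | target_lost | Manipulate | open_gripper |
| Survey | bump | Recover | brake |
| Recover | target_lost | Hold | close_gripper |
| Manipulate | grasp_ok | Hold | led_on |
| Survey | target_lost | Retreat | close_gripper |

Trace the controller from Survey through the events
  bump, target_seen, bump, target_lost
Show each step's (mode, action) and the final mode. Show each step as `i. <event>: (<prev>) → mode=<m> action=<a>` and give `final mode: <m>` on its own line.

1. bump: (Survey) → mode=Recover action=brake
2. target_seen: (Recover) → mode=Recover action=drive_stop
3. bump: (Recover) → mode=Recover action=close_gripper
4. target_lost: (Recover) → mode=Hold action=close_gripper

final mode: Hold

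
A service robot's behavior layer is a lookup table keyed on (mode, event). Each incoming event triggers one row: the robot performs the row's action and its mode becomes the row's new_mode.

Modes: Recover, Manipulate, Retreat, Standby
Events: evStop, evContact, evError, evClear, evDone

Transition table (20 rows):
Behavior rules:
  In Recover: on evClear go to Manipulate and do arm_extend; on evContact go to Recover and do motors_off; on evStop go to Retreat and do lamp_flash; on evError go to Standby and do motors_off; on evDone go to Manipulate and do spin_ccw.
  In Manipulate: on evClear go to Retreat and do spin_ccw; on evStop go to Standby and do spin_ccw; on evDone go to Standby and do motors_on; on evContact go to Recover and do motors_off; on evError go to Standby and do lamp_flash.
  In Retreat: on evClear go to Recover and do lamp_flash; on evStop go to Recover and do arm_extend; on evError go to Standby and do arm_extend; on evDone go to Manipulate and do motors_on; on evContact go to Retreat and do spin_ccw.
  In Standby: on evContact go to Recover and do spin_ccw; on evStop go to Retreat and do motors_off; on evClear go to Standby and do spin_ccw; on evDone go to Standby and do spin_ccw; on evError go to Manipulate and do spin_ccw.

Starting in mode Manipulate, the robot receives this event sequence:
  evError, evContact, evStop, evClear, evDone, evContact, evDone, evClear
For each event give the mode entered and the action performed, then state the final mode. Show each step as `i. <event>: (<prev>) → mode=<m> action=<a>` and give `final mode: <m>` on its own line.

1. evError: (Manipulate) → mode=Standby action=lamp_flash
2. evContact: (Standby) → mode=Recover action=spin_ccw
3. evStop: (Recover) → mode=Retreat action=lamp_flash
4. evClear: (Retreat) → mode=Recover action=lamp_flash
5. evDone: (Recover) → mode=Manipulate action=spin_ccw
6. evContact: (Manipulate) → mode=Recover action=motors_off
7. evDone: (Recover) → mode=Manipulate action=spin_ccw
8. evClear: (Manipulate) → mode=Retreat action=spin_ccw

final mode: Retreat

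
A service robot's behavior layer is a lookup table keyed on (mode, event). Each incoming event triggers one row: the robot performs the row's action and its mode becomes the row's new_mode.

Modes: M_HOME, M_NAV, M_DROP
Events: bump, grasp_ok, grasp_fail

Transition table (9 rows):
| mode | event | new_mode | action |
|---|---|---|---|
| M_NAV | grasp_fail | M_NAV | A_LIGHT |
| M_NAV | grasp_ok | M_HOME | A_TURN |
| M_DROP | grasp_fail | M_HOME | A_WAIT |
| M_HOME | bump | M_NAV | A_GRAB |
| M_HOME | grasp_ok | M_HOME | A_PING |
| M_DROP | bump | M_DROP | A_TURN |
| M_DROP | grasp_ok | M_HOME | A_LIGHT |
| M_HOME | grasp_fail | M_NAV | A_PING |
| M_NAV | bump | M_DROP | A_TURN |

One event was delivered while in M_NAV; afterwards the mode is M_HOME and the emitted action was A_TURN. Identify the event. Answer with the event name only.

grasp_ok

try bump: (M_NAV, bump) → (M_DROP, A_TURN)
try grasp_ok: (M_NAV, grasp_ok) → (M_HOME, A_TURN)  ← matches
try grasp_fail: (M_NAV, grasp_fail) → (M_NAV, A_LIGHT)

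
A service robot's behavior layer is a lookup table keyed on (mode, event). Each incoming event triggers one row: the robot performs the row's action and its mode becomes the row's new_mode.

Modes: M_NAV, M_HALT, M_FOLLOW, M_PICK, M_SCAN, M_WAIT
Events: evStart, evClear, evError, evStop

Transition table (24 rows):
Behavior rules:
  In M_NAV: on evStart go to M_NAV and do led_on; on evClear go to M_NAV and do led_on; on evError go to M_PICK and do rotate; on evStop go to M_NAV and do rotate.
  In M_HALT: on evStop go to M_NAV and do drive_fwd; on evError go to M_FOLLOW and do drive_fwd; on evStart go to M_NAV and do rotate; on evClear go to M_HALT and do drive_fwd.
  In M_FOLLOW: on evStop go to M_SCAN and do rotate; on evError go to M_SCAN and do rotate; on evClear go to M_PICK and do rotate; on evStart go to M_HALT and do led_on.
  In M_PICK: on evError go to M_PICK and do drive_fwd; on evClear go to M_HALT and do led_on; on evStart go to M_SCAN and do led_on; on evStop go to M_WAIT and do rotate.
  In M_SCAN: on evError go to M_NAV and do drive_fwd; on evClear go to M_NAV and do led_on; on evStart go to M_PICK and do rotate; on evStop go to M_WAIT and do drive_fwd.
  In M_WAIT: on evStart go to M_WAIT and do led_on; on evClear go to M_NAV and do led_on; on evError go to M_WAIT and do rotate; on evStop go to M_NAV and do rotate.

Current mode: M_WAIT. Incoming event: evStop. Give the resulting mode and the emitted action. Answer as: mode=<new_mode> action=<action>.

mode=M_NAV action=rotate

current mode = M_WAIT; filter table to that mode:
  (M_WAIT, evStart) → (M_WAIT, led_on)
  (M_WAIT, evClear) → (M_NAV, led_on)
  (M_WAIT, evError) → (M_WAIT, rotate)
  (M_WAIT, evStop) → (M_NAV, rotate)  ← event matches
event = evStop selects (M_NAV, rotate)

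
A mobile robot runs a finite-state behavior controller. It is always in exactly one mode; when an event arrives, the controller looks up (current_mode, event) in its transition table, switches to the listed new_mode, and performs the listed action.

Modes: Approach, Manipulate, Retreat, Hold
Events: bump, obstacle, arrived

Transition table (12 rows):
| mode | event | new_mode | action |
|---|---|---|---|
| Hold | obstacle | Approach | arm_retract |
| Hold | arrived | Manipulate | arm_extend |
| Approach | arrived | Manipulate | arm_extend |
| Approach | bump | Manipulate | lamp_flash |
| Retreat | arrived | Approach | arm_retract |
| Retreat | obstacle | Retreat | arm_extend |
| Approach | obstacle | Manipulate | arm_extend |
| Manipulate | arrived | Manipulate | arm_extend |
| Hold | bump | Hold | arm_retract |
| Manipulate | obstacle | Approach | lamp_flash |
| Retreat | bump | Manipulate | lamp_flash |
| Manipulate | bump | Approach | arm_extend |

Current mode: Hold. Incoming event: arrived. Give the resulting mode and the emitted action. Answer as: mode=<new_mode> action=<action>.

current mode = Hold; filter table to that mode:
  (Hold, obstacle) → (Approach, arm_retract)
  (Hold, arrived) → (Manipulate, arm_extend)  ← event matches
  (Hold, bump) → (Hold, arm_retract)
event = arrived selects (Manipulate, arm_extend)

mode=Manipulate action=arm_extend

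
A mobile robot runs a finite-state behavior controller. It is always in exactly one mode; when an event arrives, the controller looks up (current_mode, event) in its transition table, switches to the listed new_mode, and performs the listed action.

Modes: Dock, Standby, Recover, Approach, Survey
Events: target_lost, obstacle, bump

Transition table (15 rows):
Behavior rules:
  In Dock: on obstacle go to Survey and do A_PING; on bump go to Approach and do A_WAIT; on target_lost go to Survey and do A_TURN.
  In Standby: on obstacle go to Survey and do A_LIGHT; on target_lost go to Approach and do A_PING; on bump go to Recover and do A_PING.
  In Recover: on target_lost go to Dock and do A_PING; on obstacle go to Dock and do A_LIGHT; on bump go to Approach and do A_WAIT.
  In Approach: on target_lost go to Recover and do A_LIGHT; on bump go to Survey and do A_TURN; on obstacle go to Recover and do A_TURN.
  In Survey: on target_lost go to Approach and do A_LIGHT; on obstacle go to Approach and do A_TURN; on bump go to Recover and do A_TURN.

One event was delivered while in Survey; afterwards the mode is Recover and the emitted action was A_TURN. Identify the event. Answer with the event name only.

bump

try target_lost: (Survey, target_lost) → (Approach, A_LIGHT)
try obstacle: (Survey, obstacle) → (Approach, A_TURN)
try bump: (Survey, bump) → (Recover, A_TURN)  ← matches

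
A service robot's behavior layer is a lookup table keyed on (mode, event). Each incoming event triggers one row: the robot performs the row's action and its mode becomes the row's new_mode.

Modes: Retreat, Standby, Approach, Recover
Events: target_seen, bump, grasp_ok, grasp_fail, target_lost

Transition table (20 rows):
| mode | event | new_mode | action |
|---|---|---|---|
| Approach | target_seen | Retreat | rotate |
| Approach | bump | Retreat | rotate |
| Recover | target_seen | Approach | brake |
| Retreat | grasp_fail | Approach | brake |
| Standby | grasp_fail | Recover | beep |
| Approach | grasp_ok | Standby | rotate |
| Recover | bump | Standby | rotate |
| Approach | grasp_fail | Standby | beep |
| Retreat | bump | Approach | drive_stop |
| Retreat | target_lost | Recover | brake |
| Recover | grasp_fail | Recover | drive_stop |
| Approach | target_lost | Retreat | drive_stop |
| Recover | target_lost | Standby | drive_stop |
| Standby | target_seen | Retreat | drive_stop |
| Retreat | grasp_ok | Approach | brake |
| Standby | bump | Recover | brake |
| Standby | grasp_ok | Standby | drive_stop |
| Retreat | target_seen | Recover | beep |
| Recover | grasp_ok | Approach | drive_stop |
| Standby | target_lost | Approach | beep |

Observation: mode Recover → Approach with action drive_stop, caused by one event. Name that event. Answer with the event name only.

grasp_ok

try target_seen: (Recover, target_seen) → (Approach, brake)
try bump: (Recover, bump) → (Standby, rotate)
try grasp_ok: (Recover, grasp_ok) → (Approach, drive_stop)  ← matches
try grasp_fail: (Recover, grasp_fail) → (Recover, drive_stop)
try target_lost: (Recover, target_lost) → (Standby, drive_stop)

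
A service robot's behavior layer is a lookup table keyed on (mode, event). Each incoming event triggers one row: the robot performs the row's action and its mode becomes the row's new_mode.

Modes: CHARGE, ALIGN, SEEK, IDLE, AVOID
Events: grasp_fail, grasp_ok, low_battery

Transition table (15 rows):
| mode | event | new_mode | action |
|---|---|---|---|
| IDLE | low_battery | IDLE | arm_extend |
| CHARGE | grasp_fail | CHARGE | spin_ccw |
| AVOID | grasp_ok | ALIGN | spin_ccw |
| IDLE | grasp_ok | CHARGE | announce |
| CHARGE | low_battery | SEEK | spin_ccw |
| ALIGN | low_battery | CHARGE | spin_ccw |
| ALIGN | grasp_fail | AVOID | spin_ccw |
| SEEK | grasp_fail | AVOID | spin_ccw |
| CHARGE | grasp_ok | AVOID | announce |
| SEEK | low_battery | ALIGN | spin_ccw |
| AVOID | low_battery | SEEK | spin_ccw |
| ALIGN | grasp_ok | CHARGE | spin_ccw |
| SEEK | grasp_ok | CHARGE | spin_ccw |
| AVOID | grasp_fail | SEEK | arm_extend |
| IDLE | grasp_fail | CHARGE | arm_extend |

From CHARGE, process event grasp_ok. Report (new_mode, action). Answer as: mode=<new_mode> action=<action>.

current mode = CHARGE; filter table to that mode:
  (CHARGE, grasp_fail) → (CHARGE, spin_ccw)
  (CHARGE, low_battery) → (SEEK, spin_ccw)
  (CHARGE, grasp_ok) → (AVOID, announce)  ← event matches
event = grasp_ok selects (AVOID, announce)

mode=AVOID action=announce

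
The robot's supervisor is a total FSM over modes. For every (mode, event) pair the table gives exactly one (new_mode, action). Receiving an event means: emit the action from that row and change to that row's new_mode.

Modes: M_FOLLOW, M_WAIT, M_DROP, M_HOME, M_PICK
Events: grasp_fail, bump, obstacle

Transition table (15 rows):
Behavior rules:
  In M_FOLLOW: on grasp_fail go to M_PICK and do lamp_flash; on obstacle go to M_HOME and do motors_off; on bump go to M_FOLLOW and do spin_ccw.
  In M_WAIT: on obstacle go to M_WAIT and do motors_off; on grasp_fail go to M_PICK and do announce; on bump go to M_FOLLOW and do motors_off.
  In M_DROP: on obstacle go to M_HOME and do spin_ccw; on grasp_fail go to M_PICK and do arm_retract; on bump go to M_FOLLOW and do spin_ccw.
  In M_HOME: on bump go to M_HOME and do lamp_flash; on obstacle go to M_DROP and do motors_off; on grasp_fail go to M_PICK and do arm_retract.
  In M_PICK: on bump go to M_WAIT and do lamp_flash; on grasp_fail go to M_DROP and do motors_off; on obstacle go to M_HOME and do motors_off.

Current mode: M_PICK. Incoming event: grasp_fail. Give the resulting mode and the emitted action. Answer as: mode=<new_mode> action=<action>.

mode=M_DROP action=motors_off

current mode = M_PICK; filter table to that mode:
  (M_PICK, bump) → (M_WAIT, lamp_flash)
  (M_PICK, grasp_fail) → (M_DROP, motors_off)  ← event matches
  (M_PICK, obstacle) → (M_HOME, motors_off)
event = grasp_fail selects (M_DROP, motors_off)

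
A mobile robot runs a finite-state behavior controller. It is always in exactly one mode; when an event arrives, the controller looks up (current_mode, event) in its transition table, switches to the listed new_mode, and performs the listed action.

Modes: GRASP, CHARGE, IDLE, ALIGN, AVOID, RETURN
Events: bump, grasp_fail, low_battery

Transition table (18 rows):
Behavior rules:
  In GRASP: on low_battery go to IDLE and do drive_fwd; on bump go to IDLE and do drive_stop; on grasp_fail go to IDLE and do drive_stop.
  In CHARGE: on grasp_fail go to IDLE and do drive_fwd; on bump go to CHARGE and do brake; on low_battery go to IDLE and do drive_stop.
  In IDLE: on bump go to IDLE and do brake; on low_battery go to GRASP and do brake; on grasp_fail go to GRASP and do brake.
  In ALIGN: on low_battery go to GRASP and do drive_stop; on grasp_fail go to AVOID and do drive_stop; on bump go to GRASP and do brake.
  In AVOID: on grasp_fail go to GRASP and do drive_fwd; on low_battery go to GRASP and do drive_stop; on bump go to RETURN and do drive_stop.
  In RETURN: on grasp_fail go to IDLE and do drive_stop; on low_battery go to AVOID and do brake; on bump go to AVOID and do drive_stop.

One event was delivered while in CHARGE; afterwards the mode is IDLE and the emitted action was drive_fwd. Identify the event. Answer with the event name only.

try bump: (CHARGE, bump) → (CHARGE, brake)
try grasp_fail: (CHARGE, grasp_fail) → (IDLE, drive_fwd)  ← matches
try low_battery: (CHARGE, low_battery) → (IDLE, drive_stop)

grasp_fail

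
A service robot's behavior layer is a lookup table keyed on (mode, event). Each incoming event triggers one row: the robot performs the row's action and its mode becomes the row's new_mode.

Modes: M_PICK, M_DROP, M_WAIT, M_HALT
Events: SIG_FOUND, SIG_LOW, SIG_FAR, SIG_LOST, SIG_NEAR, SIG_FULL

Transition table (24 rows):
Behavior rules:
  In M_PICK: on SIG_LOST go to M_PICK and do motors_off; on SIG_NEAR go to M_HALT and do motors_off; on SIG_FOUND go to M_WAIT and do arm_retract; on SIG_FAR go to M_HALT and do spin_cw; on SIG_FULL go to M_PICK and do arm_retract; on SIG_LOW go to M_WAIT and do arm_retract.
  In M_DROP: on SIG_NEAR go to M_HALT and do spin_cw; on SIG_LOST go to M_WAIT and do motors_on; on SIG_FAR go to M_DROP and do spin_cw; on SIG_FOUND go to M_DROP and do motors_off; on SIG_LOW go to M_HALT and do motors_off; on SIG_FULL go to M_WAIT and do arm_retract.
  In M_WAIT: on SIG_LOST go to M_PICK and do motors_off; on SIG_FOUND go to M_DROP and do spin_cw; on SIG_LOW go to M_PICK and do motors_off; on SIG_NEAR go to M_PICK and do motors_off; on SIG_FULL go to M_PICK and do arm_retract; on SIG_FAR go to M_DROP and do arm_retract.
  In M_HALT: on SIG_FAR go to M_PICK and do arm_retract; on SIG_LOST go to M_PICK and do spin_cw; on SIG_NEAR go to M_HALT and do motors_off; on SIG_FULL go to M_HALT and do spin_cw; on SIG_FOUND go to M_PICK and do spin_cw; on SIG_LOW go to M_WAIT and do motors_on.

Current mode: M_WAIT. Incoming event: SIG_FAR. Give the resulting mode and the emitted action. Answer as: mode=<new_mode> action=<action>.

mode=M_DROP action=arm_retract

current mode = M_WAIT; filter table to that mode:
  (M_WAIT, SIG_LOST) → (M_PICK, motors_off)
  (M_WAIT, SIG_FOUND) → (M_DROP, spin_cw)
  (M_WAIT, SIG_LOW) → (M_PICK, motors_off)
  (M_WAIT, SIG_NEAR) → (M_PICK, motors_off)
  (M_WAIT, SIG_FULL) → (M_PICK, arm_retract)
  (M_WAIT, SIG_FAR) → (M_DROP, arm_retract)  ← event matches
event = SIG_FAR selects (M_DROP, arm_retract)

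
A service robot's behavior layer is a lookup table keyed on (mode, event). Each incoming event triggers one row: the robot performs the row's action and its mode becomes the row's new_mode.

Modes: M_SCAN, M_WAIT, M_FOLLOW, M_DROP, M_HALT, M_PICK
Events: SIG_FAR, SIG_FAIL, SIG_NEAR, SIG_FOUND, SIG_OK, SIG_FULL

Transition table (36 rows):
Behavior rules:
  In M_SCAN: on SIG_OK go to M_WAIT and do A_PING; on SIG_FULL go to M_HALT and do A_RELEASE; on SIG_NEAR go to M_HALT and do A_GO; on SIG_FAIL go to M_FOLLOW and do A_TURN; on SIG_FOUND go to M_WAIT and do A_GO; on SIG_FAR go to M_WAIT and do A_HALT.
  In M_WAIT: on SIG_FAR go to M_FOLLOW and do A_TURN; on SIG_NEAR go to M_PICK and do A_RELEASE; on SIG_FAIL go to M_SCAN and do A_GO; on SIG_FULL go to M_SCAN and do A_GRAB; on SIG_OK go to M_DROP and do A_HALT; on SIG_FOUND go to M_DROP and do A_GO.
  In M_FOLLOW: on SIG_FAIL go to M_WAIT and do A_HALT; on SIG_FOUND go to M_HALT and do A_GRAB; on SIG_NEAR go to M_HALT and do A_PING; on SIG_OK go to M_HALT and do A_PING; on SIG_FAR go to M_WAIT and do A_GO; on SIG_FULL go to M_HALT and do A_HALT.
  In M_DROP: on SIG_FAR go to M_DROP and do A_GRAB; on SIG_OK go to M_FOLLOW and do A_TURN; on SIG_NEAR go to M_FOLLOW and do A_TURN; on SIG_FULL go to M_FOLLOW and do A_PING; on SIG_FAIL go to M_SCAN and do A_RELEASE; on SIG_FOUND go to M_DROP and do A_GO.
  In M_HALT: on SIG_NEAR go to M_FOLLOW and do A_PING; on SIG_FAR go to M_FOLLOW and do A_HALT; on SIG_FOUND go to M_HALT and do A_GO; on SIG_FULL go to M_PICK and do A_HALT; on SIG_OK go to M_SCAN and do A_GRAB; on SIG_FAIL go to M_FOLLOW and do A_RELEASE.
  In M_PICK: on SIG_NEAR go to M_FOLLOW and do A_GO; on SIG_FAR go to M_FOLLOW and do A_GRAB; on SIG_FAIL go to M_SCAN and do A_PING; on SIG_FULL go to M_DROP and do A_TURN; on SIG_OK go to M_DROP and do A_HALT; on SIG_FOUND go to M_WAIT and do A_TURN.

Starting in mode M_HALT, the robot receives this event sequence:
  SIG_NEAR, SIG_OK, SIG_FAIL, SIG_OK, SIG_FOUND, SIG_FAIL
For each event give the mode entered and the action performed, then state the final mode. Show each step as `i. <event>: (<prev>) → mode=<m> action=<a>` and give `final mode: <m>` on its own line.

final mode: M_FOLLOW

1. SIG_NEAR: (M_HALT) → mode=M_FOLLOW action=A_PING
2. SIG_OK: (M_FOLLOW) → mode=M_HALT action=A_PING
3. SIG_FAIL: (M_HALT) → mode=M_FOLLOW action=A_RELEASE
4. SIG_OK: (M_FOLLOW) → mode=M_HALT action=A_PING
5. SIG_FOUND: (M_HALT) → mode=M_HALT action=A_GO
6. SIG_FAIL: (M_HALT) → mode=M_FOLLOW action=A_RELEASE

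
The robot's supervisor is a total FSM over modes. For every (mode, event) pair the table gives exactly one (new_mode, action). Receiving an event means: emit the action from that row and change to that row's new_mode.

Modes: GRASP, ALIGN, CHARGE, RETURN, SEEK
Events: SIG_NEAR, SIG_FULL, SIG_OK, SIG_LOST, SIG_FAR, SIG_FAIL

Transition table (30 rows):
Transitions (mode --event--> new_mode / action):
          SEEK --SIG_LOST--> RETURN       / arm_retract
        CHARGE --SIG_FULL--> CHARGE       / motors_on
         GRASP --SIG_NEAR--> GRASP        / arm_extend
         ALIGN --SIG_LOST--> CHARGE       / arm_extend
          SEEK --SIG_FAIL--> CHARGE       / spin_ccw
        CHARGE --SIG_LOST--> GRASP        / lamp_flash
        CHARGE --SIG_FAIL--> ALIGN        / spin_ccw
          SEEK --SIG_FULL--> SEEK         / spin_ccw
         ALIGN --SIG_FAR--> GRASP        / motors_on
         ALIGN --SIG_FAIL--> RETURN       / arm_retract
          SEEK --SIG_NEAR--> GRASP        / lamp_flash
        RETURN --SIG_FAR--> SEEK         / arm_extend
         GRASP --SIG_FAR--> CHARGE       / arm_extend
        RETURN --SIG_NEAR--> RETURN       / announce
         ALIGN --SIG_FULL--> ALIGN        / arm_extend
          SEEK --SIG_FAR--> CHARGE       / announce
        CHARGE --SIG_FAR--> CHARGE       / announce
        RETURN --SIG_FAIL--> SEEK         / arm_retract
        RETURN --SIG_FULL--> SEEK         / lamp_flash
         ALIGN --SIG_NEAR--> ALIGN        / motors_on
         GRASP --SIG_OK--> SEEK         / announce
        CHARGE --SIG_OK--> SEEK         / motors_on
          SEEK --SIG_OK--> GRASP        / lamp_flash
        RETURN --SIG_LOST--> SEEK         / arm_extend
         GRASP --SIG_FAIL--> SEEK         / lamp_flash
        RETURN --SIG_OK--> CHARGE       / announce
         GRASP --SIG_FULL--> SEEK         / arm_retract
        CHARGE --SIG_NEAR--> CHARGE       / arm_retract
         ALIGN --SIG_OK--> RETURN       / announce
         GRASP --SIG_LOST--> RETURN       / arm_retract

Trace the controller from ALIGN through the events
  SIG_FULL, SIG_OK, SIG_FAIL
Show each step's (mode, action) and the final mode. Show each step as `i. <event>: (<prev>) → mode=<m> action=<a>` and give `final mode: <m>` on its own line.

final mode: SEEK

1. SIG_FULL: (ALIGN) → mode=ALIGN action=arm_extend
2. SIG_OK: (ALIGN) → mode=RETURN action=announce
3. SIG_FAIL: (RETURN) → mode=SEEK action=arm_retract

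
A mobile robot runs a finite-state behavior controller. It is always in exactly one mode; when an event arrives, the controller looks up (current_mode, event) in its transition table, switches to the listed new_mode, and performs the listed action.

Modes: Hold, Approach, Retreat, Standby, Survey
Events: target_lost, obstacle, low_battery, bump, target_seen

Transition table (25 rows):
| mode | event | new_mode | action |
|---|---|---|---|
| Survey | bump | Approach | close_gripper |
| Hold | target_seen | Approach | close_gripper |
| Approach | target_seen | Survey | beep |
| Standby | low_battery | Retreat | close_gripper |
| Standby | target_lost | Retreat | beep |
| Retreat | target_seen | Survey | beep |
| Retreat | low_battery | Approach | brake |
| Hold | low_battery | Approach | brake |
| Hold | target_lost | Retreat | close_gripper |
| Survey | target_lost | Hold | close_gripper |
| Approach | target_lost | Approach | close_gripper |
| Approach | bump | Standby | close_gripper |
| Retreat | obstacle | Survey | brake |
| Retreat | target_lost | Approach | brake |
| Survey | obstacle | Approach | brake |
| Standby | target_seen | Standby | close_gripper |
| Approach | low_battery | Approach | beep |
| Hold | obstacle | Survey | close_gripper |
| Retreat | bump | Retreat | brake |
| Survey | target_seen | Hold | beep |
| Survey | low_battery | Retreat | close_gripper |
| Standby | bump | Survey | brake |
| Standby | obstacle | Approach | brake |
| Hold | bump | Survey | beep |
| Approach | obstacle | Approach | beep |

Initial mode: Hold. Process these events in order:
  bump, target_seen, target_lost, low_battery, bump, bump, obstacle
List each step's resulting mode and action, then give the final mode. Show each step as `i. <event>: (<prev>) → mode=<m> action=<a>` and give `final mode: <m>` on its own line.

1. bump: (Hold) → mode=Survey action=beep
2. target_seen: (Survey) → mode=Hold action=beep
3. target_lost: (Hold) → mode=Retreat action=close_gripper
4. low_battery: (Retreat) → mode=Approach action=brake
5. bump: (Approach) → mode=Standby action=close_gripper
6. bump: (Standby) → mode=Survey action=brake
7. obstacle: (Survey) → mode=Approach action=brake

final mode: Approach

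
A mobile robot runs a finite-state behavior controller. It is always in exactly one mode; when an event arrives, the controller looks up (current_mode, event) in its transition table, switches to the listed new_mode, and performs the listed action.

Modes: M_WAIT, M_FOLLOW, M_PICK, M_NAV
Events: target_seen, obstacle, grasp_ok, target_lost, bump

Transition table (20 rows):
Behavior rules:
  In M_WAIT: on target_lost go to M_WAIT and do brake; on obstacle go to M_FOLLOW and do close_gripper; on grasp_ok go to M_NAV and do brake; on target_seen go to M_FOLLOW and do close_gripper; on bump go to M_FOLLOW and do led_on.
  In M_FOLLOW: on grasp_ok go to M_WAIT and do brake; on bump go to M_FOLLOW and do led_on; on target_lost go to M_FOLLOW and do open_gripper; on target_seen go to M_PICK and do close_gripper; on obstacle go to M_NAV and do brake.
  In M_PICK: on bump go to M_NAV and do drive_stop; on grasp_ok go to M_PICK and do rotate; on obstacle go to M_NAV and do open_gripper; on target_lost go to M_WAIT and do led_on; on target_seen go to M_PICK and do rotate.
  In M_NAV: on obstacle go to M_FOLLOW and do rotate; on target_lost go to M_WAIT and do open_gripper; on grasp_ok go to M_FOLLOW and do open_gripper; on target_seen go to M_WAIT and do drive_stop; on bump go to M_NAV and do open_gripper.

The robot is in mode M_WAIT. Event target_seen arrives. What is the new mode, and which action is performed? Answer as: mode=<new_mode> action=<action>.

mode=M_FOLLOW action=close_gripper

current mode = M_WAIT; filter table to that mode:
  (M_WAIT, target_lost) → (M_WAIT, brake)
  (M_WAIT, obstacle) → (M_FOLLOW, close_gripper)
  (M_WAIT, grasp_ok) → (M_NAV, brake)
  (M_WAIT, target_seen) → (M_FOLLOW, close_gripper)  ← event matches
  (M_WAIT, bump) → (M_FOLLOW, led_on)
event = target_seen selects (M_FOLLOW, close_gripper)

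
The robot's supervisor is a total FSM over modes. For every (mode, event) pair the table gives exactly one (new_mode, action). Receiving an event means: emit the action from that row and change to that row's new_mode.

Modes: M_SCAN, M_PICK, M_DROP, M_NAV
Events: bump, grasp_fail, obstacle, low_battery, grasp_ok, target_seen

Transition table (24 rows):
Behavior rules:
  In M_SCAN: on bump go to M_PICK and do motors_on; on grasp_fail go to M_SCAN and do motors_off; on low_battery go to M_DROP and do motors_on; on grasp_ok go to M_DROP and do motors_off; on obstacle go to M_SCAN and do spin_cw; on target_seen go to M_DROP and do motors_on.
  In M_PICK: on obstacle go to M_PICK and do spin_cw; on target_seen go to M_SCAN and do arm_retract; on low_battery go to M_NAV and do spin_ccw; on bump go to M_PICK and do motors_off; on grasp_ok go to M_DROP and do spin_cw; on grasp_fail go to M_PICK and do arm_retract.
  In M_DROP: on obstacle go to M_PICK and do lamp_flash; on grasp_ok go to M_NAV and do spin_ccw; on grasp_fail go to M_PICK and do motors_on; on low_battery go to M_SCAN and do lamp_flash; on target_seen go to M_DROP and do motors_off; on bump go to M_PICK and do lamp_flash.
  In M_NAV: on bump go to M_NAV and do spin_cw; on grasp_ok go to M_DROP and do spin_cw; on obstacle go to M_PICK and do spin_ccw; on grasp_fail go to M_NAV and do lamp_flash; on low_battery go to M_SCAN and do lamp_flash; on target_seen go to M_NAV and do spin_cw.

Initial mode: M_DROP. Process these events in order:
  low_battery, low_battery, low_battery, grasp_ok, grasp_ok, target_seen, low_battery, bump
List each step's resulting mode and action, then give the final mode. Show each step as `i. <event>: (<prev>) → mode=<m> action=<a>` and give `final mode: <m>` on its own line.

1. low_battery: (M_DROP) → mode=M_SCAN action=lamp_flash
2. low_battery: (M_SCAN) → mode=M_DROP action=motors_on
3. low_battery: (M_DROP) → mode=M_SCAN action=lamp_flash
4. grasp_ok: (M_SCAN) → mode=M_DROP action=motors_off
5. grasp_ok: (M_DROP) → mode=M_NAV action=spin_ccw
6. target_seen: (M_NAV) → mode=M_NAV action=spin_cw
7. low_battery: (M_NAV) → mode=M_SCAN action=lamp_flash
8. bump: (M_SCAN) → mode=M_PICK action=motors_on

final mode: M_PICK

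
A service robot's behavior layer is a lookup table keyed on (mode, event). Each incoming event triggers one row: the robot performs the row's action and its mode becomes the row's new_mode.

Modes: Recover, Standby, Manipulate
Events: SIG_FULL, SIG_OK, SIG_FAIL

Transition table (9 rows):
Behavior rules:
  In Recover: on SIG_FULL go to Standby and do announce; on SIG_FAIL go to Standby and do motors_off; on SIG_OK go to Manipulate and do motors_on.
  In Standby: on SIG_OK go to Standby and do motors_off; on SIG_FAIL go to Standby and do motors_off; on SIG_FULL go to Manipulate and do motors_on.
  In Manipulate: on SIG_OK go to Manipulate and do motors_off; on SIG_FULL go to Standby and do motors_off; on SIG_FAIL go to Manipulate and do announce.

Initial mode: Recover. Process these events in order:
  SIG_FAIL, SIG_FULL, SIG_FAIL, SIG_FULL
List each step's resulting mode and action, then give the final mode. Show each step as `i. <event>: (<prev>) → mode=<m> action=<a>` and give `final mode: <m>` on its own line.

final mode: Standby

1. SIG_FAIL: (Recover) → mode=Standby action=motors_off
2. SIG_FULL: (Standby) → mode=Manipulate action=motors_on
3. SIG_FAIL: (Manipulate) → mode=Manipulate action=announce
4. SIG_FULL: (Manipulate) → mode=Standby action=motors_off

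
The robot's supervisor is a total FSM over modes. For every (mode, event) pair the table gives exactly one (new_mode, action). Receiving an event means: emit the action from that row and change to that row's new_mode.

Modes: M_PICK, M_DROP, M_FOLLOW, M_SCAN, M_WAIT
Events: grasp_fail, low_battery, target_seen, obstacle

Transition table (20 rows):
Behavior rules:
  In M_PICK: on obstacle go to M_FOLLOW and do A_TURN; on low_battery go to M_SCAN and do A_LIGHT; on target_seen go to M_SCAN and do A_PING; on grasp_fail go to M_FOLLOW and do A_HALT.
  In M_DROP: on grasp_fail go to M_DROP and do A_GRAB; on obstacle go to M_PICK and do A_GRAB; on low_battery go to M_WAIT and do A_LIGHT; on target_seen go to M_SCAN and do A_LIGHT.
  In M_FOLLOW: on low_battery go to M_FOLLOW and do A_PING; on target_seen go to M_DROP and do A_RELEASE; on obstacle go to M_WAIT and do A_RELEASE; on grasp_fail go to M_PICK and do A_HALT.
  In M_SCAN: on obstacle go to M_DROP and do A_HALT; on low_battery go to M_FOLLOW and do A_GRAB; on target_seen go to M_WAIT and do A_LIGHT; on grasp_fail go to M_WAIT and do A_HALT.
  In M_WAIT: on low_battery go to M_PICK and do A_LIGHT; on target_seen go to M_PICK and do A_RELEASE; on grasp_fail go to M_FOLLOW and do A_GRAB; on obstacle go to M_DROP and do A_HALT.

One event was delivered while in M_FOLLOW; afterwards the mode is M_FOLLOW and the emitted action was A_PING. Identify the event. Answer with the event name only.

try grasp_fail: (M_FOLLOW, grasp_fail) → (M_PICK, A_HALT)
try low_battery: (M_FOLLOW, low_battery) → (M_FOLLOW, A_PING)  ← matches
try target_seen: (M_FOLLOW, target_seen) → (M_DROP, A_RELEASE)
try obstacle: (M_FOLLOW, obstacle) → (M_WAIT, A_RELEASE)

low_battery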